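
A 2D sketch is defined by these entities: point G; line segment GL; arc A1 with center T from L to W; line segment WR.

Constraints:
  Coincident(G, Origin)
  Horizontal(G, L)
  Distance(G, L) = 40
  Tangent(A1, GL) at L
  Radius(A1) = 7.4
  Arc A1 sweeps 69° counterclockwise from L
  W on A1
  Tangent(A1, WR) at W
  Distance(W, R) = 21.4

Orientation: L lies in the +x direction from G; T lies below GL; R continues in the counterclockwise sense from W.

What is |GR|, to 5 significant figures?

35.464

On A1, L sits at bearing 90° from T; a 69° counterclockwise sweep puts W at bearing 159°, so W = T + 7.4·(cos 159°, sin 159°) = (33.092, -4.7481). Since A1 is tangent to WR there, TW ⟂ WR, so WR runs along (−sin 159°, cos 159°); with |WR| = 21.4, R = (25.422, -24.727). Then |GR| = |R − G| = 35.464.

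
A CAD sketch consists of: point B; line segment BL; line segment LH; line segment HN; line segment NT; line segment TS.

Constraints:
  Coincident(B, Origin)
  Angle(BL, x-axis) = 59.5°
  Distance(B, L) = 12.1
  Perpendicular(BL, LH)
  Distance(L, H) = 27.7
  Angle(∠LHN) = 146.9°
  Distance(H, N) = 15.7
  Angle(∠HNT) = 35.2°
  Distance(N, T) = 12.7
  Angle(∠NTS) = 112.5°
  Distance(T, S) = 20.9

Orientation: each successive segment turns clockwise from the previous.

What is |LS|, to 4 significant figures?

21.86

∠HNT = 35.2° gives NT at 151.6° from the x-axis; with |NT| = 12.7, T = (25.82, -11.66). ∠NTS = 112.5° gives TS at 84.10° from the x-axis; with |TS| = 20.9, S = (27.97, 9.134). Then |LS| = |S − L| = 21.86.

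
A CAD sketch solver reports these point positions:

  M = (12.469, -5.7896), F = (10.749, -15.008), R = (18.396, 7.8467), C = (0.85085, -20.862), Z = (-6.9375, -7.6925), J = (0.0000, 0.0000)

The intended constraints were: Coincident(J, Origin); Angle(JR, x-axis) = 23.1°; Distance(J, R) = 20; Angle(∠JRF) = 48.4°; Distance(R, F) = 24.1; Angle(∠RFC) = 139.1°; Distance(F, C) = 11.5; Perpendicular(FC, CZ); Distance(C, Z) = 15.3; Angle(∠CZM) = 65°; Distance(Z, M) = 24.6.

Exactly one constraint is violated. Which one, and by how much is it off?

Distance(Z, M) = 24.6 — off by 5.10.

J = (0.00, 0.00) ✓; JR at 23.10° ✓; |JR| = 20.00 ✓; ∠JRF = 48.40° ✓; |RF| = 24.10 ✓; ∠RFC = 139.1° ✓; |FC| = 11.50 ✓; ∠(FC, CZ) = 90.00° ✓; |CZ| = 15.30 ✓; ∠CZM = 65.00° ✓; |ZM| = 19.50 ✗.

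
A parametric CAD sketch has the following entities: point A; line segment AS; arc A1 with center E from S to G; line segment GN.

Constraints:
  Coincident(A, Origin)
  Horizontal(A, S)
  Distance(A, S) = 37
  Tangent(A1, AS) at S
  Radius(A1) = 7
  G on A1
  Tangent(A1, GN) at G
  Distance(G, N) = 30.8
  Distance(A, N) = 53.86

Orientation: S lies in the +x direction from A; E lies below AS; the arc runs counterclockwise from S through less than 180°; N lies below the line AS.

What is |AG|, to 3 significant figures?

31.4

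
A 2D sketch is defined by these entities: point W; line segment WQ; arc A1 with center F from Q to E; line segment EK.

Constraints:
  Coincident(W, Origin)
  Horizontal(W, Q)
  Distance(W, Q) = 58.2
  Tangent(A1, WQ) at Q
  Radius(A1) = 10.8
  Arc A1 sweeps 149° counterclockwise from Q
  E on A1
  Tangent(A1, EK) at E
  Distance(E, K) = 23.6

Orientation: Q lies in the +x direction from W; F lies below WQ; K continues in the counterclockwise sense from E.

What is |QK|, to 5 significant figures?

35.394

W is at the origin; WQ is horizontal with |WQ| = 58.2 and Q on the +x side, so Q = (58.200, 0.0000). Since A1 is tangent to WQ there, FQ ⟂ WQ, so F = Q + (0, -10.8) = (58.200, -10.800). On A1, Q sits at bearing 90° from F; a 149° counterclockwise sweep puts E at bearing 239°, so E = F + 10.8·(cos 239°, sin 239°) = (52.638, -20.057). Since A1 is tangent to EK there, FE ⟂ EK, so EK runs along (−sin 239°, cos 239°); with |EK| = 23.6, K = (72.867, -32.212). Then |QK| = |K − Q| = 35.394.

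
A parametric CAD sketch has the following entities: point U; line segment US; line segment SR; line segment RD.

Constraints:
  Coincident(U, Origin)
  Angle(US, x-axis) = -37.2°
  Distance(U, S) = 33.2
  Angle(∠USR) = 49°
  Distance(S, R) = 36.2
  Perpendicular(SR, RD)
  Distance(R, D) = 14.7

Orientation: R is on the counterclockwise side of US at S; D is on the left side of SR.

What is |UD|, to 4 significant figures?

17.75

U is at the origin; US runs at -37.2° with length 33.2, so S = 33.2·(cos -37.2°, sin -37.2°) = (26.44, -20.07). ∠USR = 49.0°, so SR runs at -37.2° + (180° − 49.0°) = 93.80° from the x-axis; with |SR| = 36.2, R = S + 36.2·(cos 93.80°, sin 93.80°) = (24.05, 16.05). SR ⟂ RD; with |RD| = 14.7 on the left of SR, D = R + 14.7·(-0.9978, -0.06627) = (9.378, 15.07). Then |UD| = |D − U| = 17.75.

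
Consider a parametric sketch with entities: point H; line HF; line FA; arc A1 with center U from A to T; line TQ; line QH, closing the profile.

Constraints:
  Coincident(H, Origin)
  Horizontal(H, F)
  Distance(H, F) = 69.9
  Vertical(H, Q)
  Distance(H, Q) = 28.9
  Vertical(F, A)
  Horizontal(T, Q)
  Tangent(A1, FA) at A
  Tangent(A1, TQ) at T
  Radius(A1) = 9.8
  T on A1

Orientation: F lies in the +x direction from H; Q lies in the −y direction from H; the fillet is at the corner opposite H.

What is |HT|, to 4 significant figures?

66.69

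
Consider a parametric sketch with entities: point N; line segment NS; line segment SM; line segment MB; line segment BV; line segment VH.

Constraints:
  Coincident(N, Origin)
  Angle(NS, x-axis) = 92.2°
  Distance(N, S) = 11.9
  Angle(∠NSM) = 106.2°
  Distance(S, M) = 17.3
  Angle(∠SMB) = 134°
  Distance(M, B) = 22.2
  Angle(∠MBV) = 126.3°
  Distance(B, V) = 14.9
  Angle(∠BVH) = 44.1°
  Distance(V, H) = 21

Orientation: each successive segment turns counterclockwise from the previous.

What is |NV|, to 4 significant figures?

38.65

N is at the origin; NS runs at 92.2° with length 11.9, so S = (-0.4568, 11.89). ∠NSM = 106.2° gives SM at 166.0° from the x-axis; with |SM| = 17.3, M = (-17.24, 16.08). ∠SMB = 134.0° gives MB at -148.0° from the x-axis; with |MB| = 22.2, B = (-36.07, 4.312). ∠MBV = 126.3° gives BV at -94.30° from the x-axis; with |BV| = 14.9, V = (-37.19, -10.55). Then |NV| = |V − N| = 38.65.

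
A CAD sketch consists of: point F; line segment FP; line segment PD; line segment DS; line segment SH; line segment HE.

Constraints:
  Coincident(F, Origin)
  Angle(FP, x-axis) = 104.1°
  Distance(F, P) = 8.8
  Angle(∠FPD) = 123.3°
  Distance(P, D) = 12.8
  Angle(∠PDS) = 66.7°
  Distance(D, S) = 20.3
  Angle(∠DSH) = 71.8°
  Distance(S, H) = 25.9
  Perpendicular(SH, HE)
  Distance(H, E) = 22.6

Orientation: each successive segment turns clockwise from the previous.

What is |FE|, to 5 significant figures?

23.380

F is at the origin; FP runs at 104.1° with length 8.8, so P = (-2.1438, 8.5349). ∠FPD = 123.3° gives PD at 47.400° from the x-axis; with |PD| = 12.8, D = (6.5202, 17.957). ∠PDS = 66.7° gives DS at -65.900° from the x-axis; with |DS| = 20.3, S = (14.809, -0.57362). ∠DSH = 71.8° gives SH at -174.10° from the x-axis; with |SH| = 25.9, H = (-10.953, -3.2359). SH ⟂ HE, so HE runs at 95.900°; with |HE| = 22.6, E = (-13.277, 19.244). Then |FE| = |E − F| = 23.380.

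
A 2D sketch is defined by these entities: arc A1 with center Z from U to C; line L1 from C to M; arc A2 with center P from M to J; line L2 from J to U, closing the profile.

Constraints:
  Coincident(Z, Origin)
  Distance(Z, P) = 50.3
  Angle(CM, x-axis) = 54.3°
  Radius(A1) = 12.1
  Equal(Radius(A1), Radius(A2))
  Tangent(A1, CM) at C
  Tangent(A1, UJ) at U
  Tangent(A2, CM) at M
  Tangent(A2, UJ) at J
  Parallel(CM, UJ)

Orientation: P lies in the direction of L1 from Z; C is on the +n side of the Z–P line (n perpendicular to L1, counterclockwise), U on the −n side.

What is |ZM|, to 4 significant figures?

51.73

The slot axis is L1's direction at 54.3°, so u = (cos 54.3°, sin 54.3°) = (0.5835, 0.8121) and n = (−sin 54.3°, cos 54.3°) = (-0.8121, 0.5835). Z is at the origin and P lies 50.3 along u from Z, so P = 50.3·u = (29.35, 40.85). Tangency of A1 to both parallel lines with radius 12.1 puts C and U at Z ± 12.1·n: C = (-9.826, 7.061), U = (9.826, -7.061). Equal radii place M and J the same way about P: M = P + 12.1·n = (19.53, 47.91), J = P − 12.1·n = (39.18, 33.79). Then |ZM| = |M − Z| = 51.73.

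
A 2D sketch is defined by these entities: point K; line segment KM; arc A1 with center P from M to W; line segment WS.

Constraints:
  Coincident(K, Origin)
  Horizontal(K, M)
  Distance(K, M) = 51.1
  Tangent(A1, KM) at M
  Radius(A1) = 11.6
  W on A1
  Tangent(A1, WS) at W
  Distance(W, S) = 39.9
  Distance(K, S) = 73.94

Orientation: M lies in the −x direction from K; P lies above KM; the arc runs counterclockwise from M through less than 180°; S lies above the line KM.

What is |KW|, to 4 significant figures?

42.68

Checks: |PW| = 11.60 ✓; ∠(PW, WS) = 90.00° ✓; |WS| = 39.90 ✓; |KS| = 73.94 ✓.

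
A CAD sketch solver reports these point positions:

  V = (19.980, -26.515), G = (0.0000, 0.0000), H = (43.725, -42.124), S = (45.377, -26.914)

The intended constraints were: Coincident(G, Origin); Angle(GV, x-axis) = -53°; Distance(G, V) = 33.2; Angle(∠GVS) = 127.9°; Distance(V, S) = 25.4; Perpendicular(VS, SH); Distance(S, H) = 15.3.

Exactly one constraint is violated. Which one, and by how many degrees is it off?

Perpendicular(VS, SH) — off by 5.30°.

G = (0.00, 0.00) ✓; GV at -53.00° ✓; |GV| = 33.20 ✓; ∠GVS = 127.9° ✓; |VS| = 25.40 ✓; ∠(VS, SH) = 95.30° ✗; |SH| = 15.30 ✓.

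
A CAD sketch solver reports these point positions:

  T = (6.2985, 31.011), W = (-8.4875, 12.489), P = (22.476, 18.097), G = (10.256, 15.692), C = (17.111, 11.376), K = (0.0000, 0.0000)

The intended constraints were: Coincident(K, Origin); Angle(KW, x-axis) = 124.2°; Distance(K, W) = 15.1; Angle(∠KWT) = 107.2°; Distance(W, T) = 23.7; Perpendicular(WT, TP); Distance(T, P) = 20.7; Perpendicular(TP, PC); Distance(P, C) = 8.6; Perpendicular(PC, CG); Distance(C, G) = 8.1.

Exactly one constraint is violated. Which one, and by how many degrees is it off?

Perpendicular(PC, CG) — off by 6.40°.

K = (0.00, 0.00) ✓; KW at 124.2° ✓; |KW| = 15.10 ✓; ∠KWT = 107.2° ✓; |WT| = 23.70 ✓; ∠(WT, TP) = 90.00° ✓; |TP| = 20.70 ✓; ∠(TP, PC) = 90.00° ✓; |PC| = 8.600 ✓; ∠(PC, CG) = 83.60° ✗; |CG| = 8.101 ✓.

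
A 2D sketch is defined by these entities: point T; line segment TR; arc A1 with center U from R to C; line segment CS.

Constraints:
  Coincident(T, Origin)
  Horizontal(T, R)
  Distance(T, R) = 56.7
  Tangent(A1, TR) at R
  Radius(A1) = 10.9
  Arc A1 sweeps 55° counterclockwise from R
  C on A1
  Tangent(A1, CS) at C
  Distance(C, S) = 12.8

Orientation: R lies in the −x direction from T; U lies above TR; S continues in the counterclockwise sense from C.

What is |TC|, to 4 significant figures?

48.00

T is at the origin; T and R share the same y with |TR| = 56.7 and R on the −x side, so R = (-56.70, 0.000). Tangency of A1 to TR means the radius UR is perpendicular to TR, so U = R + (0, 10.9) = (-56.70, 10.90). On A1, R sits at bearing -90° from U; a 55° counterclockwise sweep puts C at bearing -35°, so C = U + 10.9·(cos -35°, sin -35°) = (-47.77, 4.648). Then |TC| = |C − T| = 48.00.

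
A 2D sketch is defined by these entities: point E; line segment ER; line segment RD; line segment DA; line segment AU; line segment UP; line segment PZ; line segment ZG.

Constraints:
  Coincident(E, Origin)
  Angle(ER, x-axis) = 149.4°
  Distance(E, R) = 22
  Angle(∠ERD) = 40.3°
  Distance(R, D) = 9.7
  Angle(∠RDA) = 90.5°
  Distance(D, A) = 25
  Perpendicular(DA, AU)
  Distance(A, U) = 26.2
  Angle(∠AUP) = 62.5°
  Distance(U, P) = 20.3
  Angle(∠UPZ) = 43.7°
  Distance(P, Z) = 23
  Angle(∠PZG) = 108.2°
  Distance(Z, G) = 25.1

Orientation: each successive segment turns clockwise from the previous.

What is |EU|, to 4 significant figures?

34.84

∠RDA = 90.5° gives DA at -79.80° from the x-axis; with |DA| = 25.0, A = (-4.948, -11.77). DA ⟂ AU, so AU runs at -169.8°; with |AU| = 26.2, U = (-30.73, -16.41). Then |EU| = |U − E| = 34.84.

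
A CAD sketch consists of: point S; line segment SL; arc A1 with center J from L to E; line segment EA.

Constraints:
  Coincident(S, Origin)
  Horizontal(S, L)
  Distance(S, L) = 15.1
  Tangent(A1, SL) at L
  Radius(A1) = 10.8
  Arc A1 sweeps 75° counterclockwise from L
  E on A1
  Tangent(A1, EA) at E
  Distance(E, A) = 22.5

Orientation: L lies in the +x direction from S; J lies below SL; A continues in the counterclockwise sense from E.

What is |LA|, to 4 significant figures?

33.89

S is at the origin; S and L share the same y with |SL| = 15.1 and L on the +x side, so L = (15.10, 0.000). The tangent condition forces JL to be normal to SL, so J = L + (0, -10.8) = (15.10, -10.80). On A1, L sits at bearing 90° from J; a 75° counterclockwise sweep puts E at bearing 165°, so E = J + 10.8·(cos 165°, sin 165°) = (4.668, -8.005). Since A1 is tangent to EA there, JE ⟂ EA, so EA runs along (−sin 165°, cos 165°); with |EA| = 22.5, A = (-1.155, -29.74). Then |LA| = |A − L| = 33.89.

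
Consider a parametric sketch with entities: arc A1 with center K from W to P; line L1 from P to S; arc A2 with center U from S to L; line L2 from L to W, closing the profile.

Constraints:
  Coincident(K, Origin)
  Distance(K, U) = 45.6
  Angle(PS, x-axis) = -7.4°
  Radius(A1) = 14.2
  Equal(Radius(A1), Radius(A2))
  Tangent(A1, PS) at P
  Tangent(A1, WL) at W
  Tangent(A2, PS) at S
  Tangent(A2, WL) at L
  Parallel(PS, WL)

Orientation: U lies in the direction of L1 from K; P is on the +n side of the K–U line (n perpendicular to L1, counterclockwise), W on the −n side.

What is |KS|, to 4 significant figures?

47.76

The slot axis is L1's direction at -7.4°, so u = (cos -7.4°, sin -7.4°) = (0.9917, -0.1288) and n = (−sin -7.4°, cos -7.4°) = (0.1288, 0.9917). K is at the origin and U lies 45.6 along u from K, so U = 45.6·u = (45.22, -5.873). Tangency of A1 to both parallel lines with radius 14.2 puts P and W at K ± 14.2·n: P = (1.829, 14.08), W = (-1.829, -14.08). Equal radii place S and L the same way about U: S = U + 14.2·n = (47.05, 8.209), L = U − 14.2·n = (43.39, -19.95). Then |KS| = |S − K| = 47.76.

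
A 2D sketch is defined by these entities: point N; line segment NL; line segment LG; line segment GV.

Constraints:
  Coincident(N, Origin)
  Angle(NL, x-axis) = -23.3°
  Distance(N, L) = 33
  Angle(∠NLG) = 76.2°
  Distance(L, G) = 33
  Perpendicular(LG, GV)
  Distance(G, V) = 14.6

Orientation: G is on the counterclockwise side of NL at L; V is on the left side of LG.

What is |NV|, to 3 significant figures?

30.6

∠NLG = 76.2°, so LG runs at -23.3° + (180° − 76.2°) = 80.5° from the x-axis; with |LG| = 33.0, G = L + 33.0·(cos 80.5°, sin 80.5°) = (35.8, 19.5). The perpendicularity gives GV at right angles to LG; with |GV| = 14.6 on the left of LG, V = G + 14.6·(-0.986, 0.165) = (21.4, 21.9). Then |NV| = |V − N| = 30.6.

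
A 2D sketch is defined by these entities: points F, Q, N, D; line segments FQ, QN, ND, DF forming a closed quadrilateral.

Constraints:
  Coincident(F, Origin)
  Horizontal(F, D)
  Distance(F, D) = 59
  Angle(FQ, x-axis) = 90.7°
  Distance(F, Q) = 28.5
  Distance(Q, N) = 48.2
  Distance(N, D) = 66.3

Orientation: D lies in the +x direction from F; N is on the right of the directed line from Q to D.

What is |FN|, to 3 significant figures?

20.0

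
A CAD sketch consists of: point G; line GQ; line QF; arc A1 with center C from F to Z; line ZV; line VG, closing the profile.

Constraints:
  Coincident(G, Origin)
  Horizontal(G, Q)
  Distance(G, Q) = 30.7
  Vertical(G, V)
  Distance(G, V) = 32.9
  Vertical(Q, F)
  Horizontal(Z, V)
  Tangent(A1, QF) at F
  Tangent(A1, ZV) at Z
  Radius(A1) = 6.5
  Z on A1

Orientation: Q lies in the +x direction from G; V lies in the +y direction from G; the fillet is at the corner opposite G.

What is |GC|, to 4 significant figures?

35.81

GV is vertical with |GV| = 32.9 and V on the +y side, so V = (0.000, 32.90). The virtual corner opposite G is at (30.70, 32.90). The tangent condition forces CF to be normal to QF and A1 meets ZV tangentially, so CZ is at right angles to ZV, with radius 6.5, so the center C sits 6.5 in from both sides at C = (24.20, 26.40). Then |GC| = |C − G| = 35.81.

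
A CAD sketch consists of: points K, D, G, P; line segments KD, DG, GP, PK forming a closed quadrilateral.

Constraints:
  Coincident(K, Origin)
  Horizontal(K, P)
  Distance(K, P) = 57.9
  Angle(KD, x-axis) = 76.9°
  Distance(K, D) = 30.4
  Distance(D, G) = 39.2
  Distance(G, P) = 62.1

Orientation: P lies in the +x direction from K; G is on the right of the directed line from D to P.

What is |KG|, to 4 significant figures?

8.930

K is at the origin; KP is horizontal with |KP| = 57.9 and P in +x, so P = (57.9, 0). KD runs at 76.9° with |KD| = 30.4, so D = (6.890, 29.61). G is determined by |DG| = 39.2 and |GP| = 62.1 together: it lies at the intersection of circle(D, 39.2) and circle(P, 62.1). With |DP| = 58.98, the foot of the radical line on DP is 9.825 from D and the perpendicular offset is √(39.2² − 9.825²) = 37.95. Taking the right-of-DP solution: G = (-3.664, -8.144).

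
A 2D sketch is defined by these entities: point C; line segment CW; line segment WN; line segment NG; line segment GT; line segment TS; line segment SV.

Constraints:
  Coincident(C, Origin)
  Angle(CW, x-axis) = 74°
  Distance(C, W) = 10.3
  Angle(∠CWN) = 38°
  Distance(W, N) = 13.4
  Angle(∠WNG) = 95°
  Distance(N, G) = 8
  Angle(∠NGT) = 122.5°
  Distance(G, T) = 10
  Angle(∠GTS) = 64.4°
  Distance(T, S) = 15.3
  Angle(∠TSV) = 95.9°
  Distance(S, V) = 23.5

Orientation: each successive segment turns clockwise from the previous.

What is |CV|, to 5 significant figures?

22.509

C is at the origin; CW runs at 74.0° with length 10.3, so W = (2.8391, 9.9010). ∠CWN = 38.0° gives WN at -68.000° from the x-axis; with |WN| = 13.4, N = (7.8588, -2.5233). ∠WNG = 95.0° gives NG at -153.00° from the x-axis; with |NG| = 8.0, G = (0.73074, -6.1552). ∠NGT = 122.5° gives GT at 149.50° from the x-axis; with |GT| = 10.0, T = (-7.8856, -1.0798). ∠GTS = 64.4° gives TS at 33.900° from the x-axis; with |TS| = 15.3, S = (4.8136, 7.4537). ∠TSV = 95.9° gives SV at -50.200° from the x-axis; with |SV| = 23.5, V = (19.856, -10.601). Then |CV| = |V − C| = 22.509.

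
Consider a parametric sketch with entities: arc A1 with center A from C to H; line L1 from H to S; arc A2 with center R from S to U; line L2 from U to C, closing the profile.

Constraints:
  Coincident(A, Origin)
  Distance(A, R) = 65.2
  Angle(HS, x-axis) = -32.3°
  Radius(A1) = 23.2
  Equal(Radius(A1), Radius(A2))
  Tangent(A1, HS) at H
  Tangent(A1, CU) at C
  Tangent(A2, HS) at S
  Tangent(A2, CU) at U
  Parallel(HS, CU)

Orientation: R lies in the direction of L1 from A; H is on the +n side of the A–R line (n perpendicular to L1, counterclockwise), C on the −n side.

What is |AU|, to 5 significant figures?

69.205

The slot axis is L1's direction at -32.3°, so u = (cos -32.3°, sin -32.3°) = (0.84526, -0.53435) and n = (−sin -32.3°, cos -32.3°) = (0.53435, 0.84526). A is at the origin and R lies 65.2 along u from A, so R = 65.2·u = (55.111, -34.840). Tangency of A1 to both parallel lines with radius 23.2 puts H and C at A ± 23.2·n: H = (12.397, 19.610), C = (-12.397, -19.610). Equal radii place S and U the same way about R: S = R + 23.2·n = (67.508, -15.230), U = R − 23.2·n = (42.714, -54.450). Then |AU| = |U − A| = 69.205.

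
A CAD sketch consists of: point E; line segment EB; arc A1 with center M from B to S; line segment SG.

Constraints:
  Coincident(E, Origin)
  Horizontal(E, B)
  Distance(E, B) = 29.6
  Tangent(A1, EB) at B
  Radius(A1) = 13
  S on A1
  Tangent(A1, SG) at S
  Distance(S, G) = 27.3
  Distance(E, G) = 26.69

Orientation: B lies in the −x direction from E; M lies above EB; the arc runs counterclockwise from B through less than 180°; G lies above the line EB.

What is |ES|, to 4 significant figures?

19.98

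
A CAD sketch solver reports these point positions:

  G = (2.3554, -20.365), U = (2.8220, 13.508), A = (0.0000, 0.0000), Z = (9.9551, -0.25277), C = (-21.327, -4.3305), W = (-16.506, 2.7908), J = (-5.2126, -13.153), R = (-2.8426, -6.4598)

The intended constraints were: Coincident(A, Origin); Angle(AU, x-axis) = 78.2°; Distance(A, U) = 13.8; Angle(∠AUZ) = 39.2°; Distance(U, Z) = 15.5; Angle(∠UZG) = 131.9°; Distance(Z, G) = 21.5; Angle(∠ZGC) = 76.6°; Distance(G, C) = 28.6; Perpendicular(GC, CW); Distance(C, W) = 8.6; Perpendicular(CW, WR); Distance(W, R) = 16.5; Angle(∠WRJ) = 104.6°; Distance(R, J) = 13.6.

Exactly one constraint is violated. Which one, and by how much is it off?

Distance(R, J) = 13.6 — off by 6.50.

A = (0.00, 0.00) ✓; AU at 78.20° ✓; |AU| = 13.80 ✓; ∠AUZ = 39.20° ✓; |UZ| = 15.50 ✓; ∠UZG = 131.9° ✓; |ZG| = 21.50 ✓; ∠ZGC = 76.60° ✓; |GC| = 28.60 ✓; ∠(GC, CW) = 90.00° ✓; |CW| = 8.600 ✓; ∠(CW, WR) = 90.00° ✓; |WR| = 16.50 ✓; ∠WRJ = 104.6° ✓; |RJ| = 7.100 ✗.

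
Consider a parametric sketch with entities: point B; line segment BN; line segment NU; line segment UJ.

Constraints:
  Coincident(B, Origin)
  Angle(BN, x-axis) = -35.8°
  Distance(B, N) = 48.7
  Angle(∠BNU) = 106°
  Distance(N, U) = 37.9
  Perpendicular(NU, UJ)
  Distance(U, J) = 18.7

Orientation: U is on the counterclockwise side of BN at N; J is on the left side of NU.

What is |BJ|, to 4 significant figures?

58.52

B is at the origin; BN runs at -35.8° with length 48.7, so N = 48.7·(cos -35.8°, sin -35.8°) = (39.50, -28.49). ∠BNU = 106.0°, so NU runs at -35.8° + (180° − 106.0°) = 38.20° from the x-axis; with |NU| = 37.9, U = N + 37.9·(cos 38.20°, sin 38.20°) = (69.28, -5.050). The perpendicularity gives UJ at right angles to NU; with |UJ| = 18.7 on the left of NU, J = U + 18.7·(-0.6184, 0.7859) = (57.72, 9.646). Then |BJ| = |J − B| = 58.52.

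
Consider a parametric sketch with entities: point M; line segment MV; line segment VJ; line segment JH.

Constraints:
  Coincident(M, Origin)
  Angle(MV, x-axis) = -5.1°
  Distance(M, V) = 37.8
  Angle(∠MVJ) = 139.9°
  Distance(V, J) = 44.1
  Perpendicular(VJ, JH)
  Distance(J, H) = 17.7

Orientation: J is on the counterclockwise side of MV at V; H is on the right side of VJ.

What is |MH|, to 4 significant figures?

84.26

M is at the origin; MV runs at -5.1° with length 37.8, so V = 37.8·(cos -5.1°, sin -5.1°) = (37.65, -3.360). ∠MVJ = 139.9°, so VJ runs at -5.1° + (180° − 139.9°) = 35.00° from the x-axis; with |VJ| = 44.1, J = V + 44.1·(cos 35.00°, sin 35.00°) = (73.77, 21.93). The perpendicularity gives JH at right angles to VJ; with |JH| = 17.7 on the right of VJ, H = J + 17.7·(0.5736, -0.8192) = (83.93, 7.436). Then |MH| = |H − M| = 84.26.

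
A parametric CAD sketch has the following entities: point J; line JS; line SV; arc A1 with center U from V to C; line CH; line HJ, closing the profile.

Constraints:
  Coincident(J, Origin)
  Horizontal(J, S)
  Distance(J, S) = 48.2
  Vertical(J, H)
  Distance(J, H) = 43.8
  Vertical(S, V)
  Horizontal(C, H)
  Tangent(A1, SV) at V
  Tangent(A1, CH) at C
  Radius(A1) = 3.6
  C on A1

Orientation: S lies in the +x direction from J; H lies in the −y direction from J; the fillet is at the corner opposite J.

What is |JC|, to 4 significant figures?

62.51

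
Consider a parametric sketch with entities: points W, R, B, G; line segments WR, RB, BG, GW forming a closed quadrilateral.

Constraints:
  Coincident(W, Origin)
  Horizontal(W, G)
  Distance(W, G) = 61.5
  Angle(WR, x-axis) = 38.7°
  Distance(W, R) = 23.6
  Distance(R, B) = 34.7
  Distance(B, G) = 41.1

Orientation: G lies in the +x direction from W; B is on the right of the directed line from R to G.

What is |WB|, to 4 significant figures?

31.73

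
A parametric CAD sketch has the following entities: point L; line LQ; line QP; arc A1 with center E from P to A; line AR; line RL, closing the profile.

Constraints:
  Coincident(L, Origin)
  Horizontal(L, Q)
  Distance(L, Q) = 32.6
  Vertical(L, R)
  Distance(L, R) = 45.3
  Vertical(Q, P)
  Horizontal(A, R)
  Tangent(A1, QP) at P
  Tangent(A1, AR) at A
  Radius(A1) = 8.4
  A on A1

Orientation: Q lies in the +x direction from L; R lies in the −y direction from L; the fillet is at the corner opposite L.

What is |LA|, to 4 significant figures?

51.36

The virtual corner opposite L is at (32.60, -45.30). The tangent condition forces EP to be normal to QP and A1 meets AR tangentially, so EA is at right angles to AR, with radius 8.4, so the center E sits 8.4 in from both sides at E = (24.20, -36.90). That places the tangent points at P = (32.60, -36.90) on QP and A = (24.20, -45.30) on AR. Then |LA| = |A − L| = 51.36.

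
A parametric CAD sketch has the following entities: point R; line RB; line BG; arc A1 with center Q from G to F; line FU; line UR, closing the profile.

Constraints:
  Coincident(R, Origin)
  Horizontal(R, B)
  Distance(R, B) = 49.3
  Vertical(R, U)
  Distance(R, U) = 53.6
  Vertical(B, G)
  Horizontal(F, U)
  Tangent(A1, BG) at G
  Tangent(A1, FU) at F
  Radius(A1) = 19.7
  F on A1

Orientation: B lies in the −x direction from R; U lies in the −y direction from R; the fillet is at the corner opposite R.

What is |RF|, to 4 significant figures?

61.23

R is at the origin; R and B share the same y with |RB| = 49.3 and B on the −x side, so B = (-49.30, 0.000). RU is vertical with |RU| = 53.6 and U on the −y side, so U = (0.000, -53.60). The virtual corner opposite R is at (-49.30, -53.60). The tangent condition forces QG to be normal to BG and the tangent condition forces QF to be normal to FU, with radius 19.7, so the center Q sits 19.7 in from both sides at Q = (-29.60, -33.90). That places the tangent points at G = (-49.30, -33.90) on BG and F = (-29.60, -53.60) on FU. Then |RF| = |F − R| = 61.23.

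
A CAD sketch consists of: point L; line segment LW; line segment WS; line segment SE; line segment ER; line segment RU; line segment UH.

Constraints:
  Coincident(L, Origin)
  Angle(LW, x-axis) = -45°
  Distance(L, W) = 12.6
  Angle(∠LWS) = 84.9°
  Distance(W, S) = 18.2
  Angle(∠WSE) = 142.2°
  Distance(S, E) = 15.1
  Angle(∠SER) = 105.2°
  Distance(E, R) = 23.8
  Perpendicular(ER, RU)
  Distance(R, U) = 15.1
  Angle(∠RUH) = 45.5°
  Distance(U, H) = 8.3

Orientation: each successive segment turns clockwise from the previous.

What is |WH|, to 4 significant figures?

26.62

ER ⟂ RU, so RU runs at 17.30°; with |RU| = 15.1, U = (-12.80, 6.076). ∠RUH = 45.5° gives UH at -117.2° from the x-axis; with |UH| = 8.3, H = (-16.60, -1.306). Then |WH| = |H − W| = 26.62.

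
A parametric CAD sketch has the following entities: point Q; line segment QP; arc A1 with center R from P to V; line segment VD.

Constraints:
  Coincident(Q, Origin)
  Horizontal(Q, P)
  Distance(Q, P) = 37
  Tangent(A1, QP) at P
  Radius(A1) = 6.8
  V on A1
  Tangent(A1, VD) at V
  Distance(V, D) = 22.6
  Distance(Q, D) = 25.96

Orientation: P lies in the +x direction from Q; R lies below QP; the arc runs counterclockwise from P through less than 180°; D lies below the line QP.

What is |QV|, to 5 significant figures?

31.929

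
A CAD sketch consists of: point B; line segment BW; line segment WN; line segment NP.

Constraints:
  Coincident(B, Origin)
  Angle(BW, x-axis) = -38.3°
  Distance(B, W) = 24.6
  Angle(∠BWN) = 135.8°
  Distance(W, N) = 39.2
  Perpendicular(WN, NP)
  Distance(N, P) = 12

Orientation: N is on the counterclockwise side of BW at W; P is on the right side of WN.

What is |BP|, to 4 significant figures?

63.88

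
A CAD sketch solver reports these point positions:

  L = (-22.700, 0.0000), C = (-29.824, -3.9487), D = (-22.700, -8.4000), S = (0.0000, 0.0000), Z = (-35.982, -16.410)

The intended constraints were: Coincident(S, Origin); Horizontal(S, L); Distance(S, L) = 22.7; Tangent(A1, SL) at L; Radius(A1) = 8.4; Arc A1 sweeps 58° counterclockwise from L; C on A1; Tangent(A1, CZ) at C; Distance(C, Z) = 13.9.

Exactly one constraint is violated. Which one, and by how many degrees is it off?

Tangent(A1, CZ) at C — off by 5.70°.

S = (0.00, 0.00) ✓; S.y = 0.00, L.y = 0.00 ✓; |SL| = 22.70 ✓; ∠(DL, LS) = 90.00° ✓; |DL| = 8.400 ✓; bearing(D→C) − bearing(D→L) = 58.00° ✓; |DC| = 8.400 ✓; ∠(DC, CZ) = 84.30° ✗; |CZ| = 13.90 ✓.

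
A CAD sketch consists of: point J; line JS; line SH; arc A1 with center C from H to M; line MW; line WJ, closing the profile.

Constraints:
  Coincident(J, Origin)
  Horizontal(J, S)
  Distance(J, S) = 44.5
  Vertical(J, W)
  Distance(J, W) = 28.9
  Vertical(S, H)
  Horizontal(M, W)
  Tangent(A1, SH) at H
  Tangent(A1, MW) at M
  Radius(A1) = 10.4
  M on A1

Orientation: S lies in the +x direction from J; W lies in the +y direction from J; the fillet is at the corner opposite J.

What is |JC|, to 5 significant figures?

38.795

J is at the origin; JS is horizontal with |JS| = 44.5 and S on the +x side, so S = (44.500, 0.0000). JW is vertical with |JW| = 28.9 and W on the +y side, so W = (0.0000, 28.900). The virtual corner opposite J is at (44.500, 28.900). Tangency of A1 to SH means the radius CH is perpendicular to SH and A1 meets MW tangentially, so CM is at right angles to MW, with radius 10.4, so the center C sits 10.4 in from both sides at C = (34.100, 18.500). Then |JC| = |C − J| = 38.795.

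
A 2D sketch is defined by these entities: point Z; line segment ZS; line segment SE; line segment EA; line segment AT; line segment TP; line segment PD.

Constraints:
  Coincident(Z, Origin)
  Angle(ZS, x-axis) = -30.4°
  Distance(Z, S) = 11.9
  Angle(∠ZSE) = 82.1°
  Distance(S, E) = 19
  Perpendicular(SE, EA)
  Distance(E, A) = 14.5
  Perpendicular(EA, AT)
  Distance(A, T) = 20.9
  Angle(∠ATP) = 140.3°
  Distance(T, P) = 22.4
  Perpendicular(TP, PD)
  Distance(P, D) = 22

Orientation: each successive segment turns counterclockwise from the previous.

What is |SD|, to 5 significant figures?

17.490

Z is at the origin; ZS runs at -30.4° with length 11.9, so S = (10.264, -6.0218). ∠ZSE = 82.1° gives SE at 67.500° from the x-axis; with |SE| = 19.0, E = (17.535, 11.532). SE ⟂ EA, so EA runs at 157.50°; with |EA| = 14.5, A = (4.1386, 17.081). EA is perpendicular to AT, so AT runs at -112.50°; with |AT| = 20.9, T = (-3.8594, -2.2283). ∠ATP = 140.3° gives TP at -72.800° from the x-axis; with |TP| = 22.4, P = (2.7644, -23.626). TP is perpendicular to PD, so PD runs at 17.200°; with |PD| = 22.0, D = (23.781, -17.121). Then |SD| = |D − S| = 17.490.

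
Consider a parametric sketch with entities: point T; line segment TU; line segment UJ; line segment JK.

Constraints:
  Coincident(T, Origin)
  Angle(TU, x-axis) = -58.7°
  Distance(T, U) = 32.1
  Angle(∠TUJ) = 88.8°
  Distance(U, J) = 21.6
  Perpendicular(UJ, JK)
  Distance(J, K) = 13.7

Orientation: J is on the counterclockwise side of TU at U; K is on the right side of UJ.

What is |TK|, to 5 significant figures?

50.348

T is at the origin; TU runs at -58.7° with length 32.1, so U = 32.1·(cos -58.7°, sin -58.7°) = (16.677, -27.428). ∠TUJ = 88.8°, so UJ runs at -58.7° + (180° − 88.8°) = 32.500° from the x-axis; with |UJ| = 21.6, J = U + 21.6·(cos 32.500°, sin 32.500°) = (34.894, -15.822). UJ is perpendicular to JK; with |JK| = 13.7 on the right of UJ, K = J + 13.7·(0.53730, -0.84339) = (42.255, -27.377). Then |TK| = |K − T| = 50.348.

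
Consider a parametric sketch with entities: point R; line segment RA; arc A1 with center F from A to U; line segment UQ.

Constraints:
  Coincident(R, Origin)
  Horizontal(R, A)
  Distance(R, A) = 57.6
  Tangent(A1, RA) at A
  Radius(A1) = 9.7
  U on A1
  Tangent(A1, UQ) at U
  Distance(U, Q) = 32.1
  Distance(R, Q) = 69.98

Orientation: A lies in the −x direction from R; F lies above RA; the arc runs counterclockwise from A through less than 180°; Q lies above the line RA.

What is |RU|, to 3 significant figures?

49.6

R is at the origin; RA is horizontal with |RA| = 57.6 and A on the −x side, so A = (-57.6, 0.00). Tangency of A1 to RA means the radius FA is perpendicular to RA, so F = A + (0, 9.7) = (-57.6, 9.70). Since FU ⟂ UQ (tangency), |FQ| = √(9.7² + 32.1²) = 33.5 regardless of where U sits on A1. So Q lies on both circle(R, 69.98) and circle(F, 33.5); the above-RA intersection is Q = (-55.1, 43.1). U is the foot of the tangent from Q: U = (-48.1, 11.8).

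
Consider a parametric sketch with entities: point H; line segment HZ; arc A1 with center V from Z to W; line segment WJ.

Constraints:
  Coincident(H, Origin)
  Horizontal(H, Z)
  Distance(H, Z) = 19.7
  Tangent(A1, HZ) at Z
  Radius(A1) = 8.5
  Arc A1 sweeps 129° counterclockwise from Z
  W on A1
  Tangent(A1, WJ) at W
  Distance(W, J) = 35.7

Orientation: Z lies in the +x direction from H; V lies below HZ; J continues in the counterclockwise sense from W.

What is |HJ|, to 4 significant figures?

54.72

H is at the origin; H and Z share the same y with |HZ| = 19.7 and Z on the +x side, so Z = (19.70, 0.000). Tangency of A1 to HZ means the radius VZ is perpendicular to HZ, so V = Z + (0, -8.5) = (19.70, -8.500). On A1, Z sits at bearing 90° from V; a 129° counterclockwise sweep puts W at bearing 219°, so W = V + 8.5·(cos 219°, sin 219°) = (13.09, -13.85). The tangent condition forces VW to be normal to WJ, so WJ runs along (−sin 219°, cos 219°); with |WJ| = 35.7, J = (35.56, -41.59). Then |HJ| = |J − H| = 54.72.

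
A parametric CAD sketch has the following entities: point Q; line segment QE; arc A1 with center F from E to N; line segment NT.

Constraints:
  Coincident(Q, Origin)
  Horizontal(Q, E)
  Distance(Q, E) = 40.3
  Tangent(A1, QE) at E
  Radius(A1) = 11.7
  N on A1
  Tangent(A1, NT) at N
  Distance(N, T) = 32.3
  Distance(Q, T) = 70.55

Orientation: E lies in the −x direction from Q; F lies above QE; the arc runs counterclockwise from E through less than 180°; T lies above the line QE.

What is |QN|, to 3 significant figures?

38.5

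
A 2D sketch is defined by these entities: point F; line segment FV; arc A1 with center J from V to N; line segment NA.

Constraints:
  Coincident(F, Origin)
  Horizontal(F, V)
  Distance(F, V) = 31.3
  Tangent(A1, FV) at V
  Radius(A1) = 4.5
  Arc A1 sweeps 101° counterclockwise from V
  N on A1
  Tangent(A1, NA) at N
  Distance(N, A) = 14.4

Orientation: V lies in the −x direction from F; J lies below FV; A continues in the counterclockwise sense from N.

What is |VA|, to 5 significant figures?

19.565

F is at the origin; F and V share the same y with |FV| = 31.3 and V on the −x side, so V = (-31.300, 0.0000). Since A1 is tangent to FV there, JV ⟂ FV, so J = V + (0, -4.5) = (-31.300, -4.5000). On A1, V sits at bearing 90° from J; a 101° counterclockwise sweep puts N at bearing 191°, so N = J + 4.5·(cos 191°, sin 191°) = (-35.717, -5.3586). A1 meets NA tangentially, so JN is at right angles to NA, so NA runs along (−sin 191°, cos 191°); with |NA| = 14.4, A = (-32.970, -19.494). Then |VA| = |A − V| = 19.565.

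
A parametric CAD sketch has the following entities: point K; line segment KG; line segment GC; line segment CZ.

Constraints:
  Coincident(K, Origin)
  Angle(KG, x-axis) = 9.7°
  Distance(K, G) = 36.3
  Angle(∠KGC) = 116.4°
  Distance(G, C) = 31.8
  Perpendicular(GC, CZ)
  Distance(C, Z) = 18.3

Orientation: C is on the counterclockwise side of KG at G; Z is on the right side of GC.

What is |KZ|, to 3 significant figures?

69.9

∠KGC = 116.4°, so GC runs at 9.7° + (180° − 116.4°) = 73.3° from the x-axis; with |GC| = 31.8, C = G + 31.8·(cos 73.3°, sin 73.3°) = (44.9, 36.6). GC ⟂ CZ; with |CZ| = 18.3 on the right of GC, Z = C + 18.3·(0.958, -0.287) = (62.4, 31.3). Then |KZ| = |Z − K| = 69.9.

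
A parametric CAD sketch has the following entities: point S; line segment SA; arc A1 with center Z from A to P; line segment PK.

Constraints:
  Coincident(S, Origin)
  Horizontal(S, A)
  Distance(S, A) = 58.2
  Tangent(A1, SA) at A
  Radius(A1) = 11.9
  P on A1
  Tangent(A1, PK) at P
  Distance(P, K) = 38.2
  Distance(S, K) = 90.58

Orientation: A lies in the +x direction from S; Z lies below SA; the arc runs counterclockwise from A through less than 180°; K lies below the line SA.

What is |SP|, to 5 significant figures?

53.973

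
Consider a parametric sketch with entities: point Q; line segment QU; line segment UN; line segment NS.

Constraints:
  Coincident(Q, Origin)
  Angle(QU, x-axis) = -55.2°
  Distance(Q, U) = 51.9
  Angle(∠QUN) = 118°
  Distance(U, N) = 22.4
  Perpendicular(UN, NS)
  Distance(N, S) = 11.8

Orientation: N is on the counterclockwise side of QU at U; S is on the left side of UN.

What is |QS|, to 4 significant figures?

57.83

Q is at the origin; QU runs at -55.2° with length 51.9, so U = 51.9·(cos -55.2°, sin -55.2°) = (29.62, -42.62). ∠QUN = 118.0°, so UN runs at -55.2° + (180° − 118.0°) = 6.800° from the x-axis; with |UN| = 22.4, N = U + 22.4·(cos 6.800°, sin 6.800°) = (51.86, -39.97). UN ⟂ NS; with |NS| = 11.8 on the left of UN, S = N + 11.8·(-0.1184, 0.9930) = (50.47, -28.25). Then |QS| = |S − Q| = 57.83.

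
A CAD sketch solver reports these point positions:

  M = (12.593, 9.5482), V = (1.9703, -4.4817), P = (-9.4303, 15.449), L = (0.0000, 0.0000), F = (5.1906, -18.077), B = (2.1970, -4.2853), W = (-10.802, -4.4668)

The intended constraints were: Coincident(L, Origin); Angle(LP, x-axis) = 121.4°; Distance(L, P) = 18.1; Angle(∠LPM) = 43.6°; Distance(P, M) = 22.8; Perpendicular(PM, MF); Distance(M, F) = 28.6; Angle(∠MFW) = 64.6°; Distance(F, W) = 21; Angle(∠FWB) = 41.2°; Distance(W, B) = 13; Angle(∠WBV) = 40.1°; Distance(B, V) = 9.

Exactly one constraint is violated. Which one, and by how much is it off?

Distance(B, V) = 9 — off by 8.70.

L = (0.00, 0.00) ✓; LP at 121.4° ✓; |LP| = 18.10 ✓; ∠LPM = 43.60° ✓; |PM| = 22.80 ✓; ∠(PM, MF) = 90.00° ✓; |MF| = 28.60 ✓; ∠MFW = 64.60° ✓; |FW| = 21.00 ✓; ∠FWB = 41.20° ✓; |WB| = 13.00 ✓; ∠WBV = 40.10° ✓; |BV| = 0.2999 ✗.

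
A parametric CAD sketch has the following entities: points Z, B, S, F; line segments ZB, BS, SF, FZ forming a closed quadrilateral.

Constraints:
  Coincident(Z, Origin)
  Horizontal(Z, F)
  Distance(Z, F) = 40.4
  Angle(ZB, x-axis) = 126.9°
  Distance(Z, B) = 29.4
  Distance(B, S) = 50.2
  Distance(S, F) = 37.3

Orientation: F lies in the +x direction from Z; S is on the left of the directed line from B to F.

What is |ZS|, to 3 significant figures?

47.5

Checks: |BS| = 50.20 ✓; |SF| = 37.30 ✓.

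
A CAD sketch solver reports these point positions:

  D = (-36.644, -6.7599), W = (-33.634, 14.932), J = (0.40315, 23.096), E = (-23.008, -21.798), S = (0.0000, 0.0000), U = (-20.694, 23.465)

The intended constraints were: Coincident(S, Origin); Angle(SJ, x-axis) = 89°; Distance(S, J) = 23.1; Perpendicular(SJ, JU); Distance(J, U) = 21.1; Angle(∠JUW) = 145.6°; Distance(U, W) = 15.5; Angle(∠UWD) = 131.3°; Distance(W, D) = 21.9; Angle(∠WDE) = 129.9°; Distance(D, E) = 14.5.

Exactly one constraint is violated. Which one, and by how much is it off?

Distance(D, E) = 14.5 — off by 5.80.

S = (0.00, 0.00) ✓; SJ at 89.00° ✓; |SJ| = 23.10 ✓; ∠(SJ, JU) = 90.00° ✓; |JU| = 21.10 ✓; ∠JUW = 145.6° ✓; |UW| = 15.50 ✓; ∠UWD = 131.3° ✓; |WD| = 21.90 ✓; ∠WDE = 129.9° ✓; |DE| = 20.30 ✗.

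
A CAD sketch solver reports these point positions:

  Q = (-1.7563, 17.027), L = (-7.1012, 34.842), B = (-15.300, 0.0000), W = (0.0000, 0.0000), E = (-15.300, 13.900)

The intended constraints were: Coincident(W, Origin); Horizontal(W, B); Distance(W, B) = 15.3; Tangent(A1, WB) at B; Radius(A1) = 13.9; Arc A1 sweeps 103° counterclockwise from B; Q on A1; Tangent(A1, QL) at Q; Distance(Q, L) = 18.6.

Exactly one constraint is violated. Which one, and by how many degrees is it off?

Tangent(A1, QL) at Q — off by 3.70°.

W = (0.00, 0.00) ✓; W.y = 0.00, B.y = 0.00 ✓; |WB| = 15.30 ✓; ∠(EB, BW) = 90.00° ✓; |EB| = 13.90 ✓; bearing(E→Q) − bearing(E→B) = 103.0° ✓; |EQ| = 13.90 ✓; ∠(EQ, QL) = 86.30° ✗; |QL| = 18.60 ✓.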